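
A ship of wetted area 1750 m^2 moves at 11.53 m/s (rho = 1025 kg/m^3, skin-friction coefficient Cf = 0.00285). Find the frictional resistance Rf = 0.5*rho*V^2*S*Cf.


Formula: Rf = 0.5 * rho * V^2 * S * Cf
Step 1 — V^2 = 11.53^2 = 132.9409
Step 2 — 0.5 * rho * V^2 = 0.5 * 1025 * 132.9409 = 68132.21125
Step 3 — Rf = 68132.21125 * 1750 * 0.00285 ≈ 339810 N (5 s.f.)

339810 N


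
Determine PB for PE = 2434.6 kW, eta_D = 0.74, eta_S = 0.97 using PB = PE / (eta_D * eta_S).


Formula: PB = PE / (eta_D * eta_S)
Step 1 — combined efficiency = eta_D * eta_S = 0.74 * 0.97 = 0.7178
Step 2 — PB = 2434.6 / 0.7178 ≈ 3391.8 kW (5 s.f.)

3391.8 kW


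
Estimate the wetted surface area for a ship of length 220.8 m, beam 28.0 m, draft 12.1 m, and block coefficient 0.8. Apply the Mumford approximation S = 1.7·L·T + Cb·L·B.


Formula: S = 1.7*L*T + V/T with V = Cb*L*B*T, i.e. S = L * (1.7*T + Cb*B)
Step 1 — 1.7*T = 1.7 * 12.1 = 20.57 m
Step 2 — Cb*B = 0.8 * 28.0 = 22.4 m
Step 3 — 1.7*T + Cb*B = 20.57 + 22.4 = 42.97 m
Step 4 — S = 220.8 * 42.97 ≈ 9487.8 m^2 (5 s.f.)

9487.8 m^2


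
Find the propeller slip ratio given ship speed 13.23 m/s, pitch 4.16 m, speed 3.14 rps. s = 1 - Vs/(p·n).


Formula: s = 1 - Vs / (p * n)
Step 1 — p * n = 4.16 * 3.14 = 13.0624
Step 2 — Vs / (p*n) = 13.23 / 13.0624 = 1.012831 (6 d.p.)
Step 3 — s = 1 - 1.012831 = -0.012831

-0.012831


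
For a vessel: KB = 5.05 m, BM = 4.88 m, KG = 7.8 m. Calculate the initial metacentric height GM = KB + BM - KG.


Formula: GM = KB + BM - KG
Step 1 — KM = KB + BM = 5.05 + 4.88 = 9.93 m
Step 2 — GM = KM - KG = 9.93 - 7.8 = 2.13 m

2.13 m


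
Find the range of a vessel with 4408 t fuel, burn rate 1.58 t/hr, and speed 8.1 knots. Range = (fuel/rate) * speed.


Formula: endurance = fuel / rate; range = endurance * speed
Step 1 — endurance = 4408 / 1.58 = 2789.8734 hours
Step 2 — range = 2789.8734 * 8.1 ≈ 22598 nautical miles (5 s.f.)

22598 NM


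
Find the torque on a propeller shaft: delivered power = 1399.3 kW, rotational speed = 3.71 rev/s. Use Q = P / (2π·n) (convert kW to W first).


Formula: Q = P_W / (2 * pi * n)
Step 1 — P_W = 1399.3 kW * 1000 = 1399300.0 W
Step 2 — 2 * pi * n = 2 * pi * 3.71 = 23.310617
Step 3 — Q = 1399300.0 / 23.310617 ≈ 60028 N·m (5 s.f.)

60028 N·m


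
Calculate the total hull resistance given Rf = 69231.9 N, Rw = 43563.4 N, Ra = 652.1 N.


Formula: Rt = Rf + Rw + Ra
Substituting: Rt = 69231.9 + 43563.4 + 652.1
Result: Rt = 113447.4 N

113447.4 N


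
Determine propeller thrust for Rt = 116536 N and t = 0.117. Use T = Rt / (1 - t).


Formula: T = Rt / (1 - t)
Step 1 — (1 - t) = 1 - 0.117 = 0.883
Step 2 — T = 116536 / 0.883 ≈ 131980 N (5 s.f.)

131980 N


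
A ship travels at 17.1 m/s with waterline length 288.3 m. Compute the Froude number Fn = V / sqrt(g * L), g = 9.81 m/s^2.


Formula: Fn = V / sqrt(g * L)
Step 1 — g * L = 9.81 * 288.3 = 2828.223
Step 2 — sqrt(g * L) = sqrt(2828.223) = 53.18104
Step 3 — Fn = 17.1 / 53.18104 ≈ 0.32154 (5 s.f.)

0.32154


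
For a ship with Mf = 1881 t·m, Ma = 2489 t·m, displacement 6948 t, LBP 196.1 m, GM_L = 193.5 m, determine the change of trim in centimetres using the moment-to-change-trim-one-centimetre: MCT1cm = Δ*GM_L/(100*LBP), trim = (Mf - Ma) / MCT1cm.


Formula: net trimming moment = Mf - Ma; MCT1cm = Δ*GM_L/(100*LBP); trim = net moment / MCT1cm
Step 1 — net trimming moment = 1881 - 2489 = -608 t·m
Step 2 — MCT1cm = 6948 * 193.5 / (100 * 196.1) = 68.5588 t·m/cm
Step 3 — trim = -608 / 68.5588 ≈ -8.8683 cm (5 s.f.)

-8.8683 cm


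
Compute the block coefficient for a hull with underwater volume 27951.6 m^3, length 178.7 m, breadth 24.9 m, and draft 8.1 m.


Formula: Cb = V / (L * B * T)
Step 1 — L * B * T = 178.7 * 24.9 * 8.1 = 36042.003 m^3
Step 2 — Cb = 27951.6 / 36042.003 ≈ 0.77553 (5 s.f.)

0.77553


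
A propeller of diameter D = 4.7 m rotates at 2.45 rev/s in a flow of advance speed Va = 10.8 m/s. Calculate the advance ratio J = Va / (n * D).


Formula: J = Va / (n * D)
Step 1 — n * D = 2.45 * 4.7 = 11.515
Step 2 — J = 10.8 / 11.515 ≈ 0.93791 (5 s.f.)

0.93791


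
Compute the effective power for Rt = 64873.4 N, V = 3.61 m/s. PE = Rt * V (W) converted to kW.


Formula: PE = Rt * V / 1000 (kW)
Step 1 — PE (W) = 64873.4 * 3.61 = 234192.974 W
Step 2 — PE (kW) = 234192.974 / 1000 ≈ 234.19 kW (5 s.f.)

234.19 kW


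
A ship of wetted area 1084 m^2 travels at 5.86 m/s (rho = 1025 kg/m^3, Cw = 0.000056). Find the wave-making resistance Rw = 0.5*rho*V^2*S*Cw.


Formula: Rw = 0.5 * rho * V^2 * S * Cw
Step 1 — V^2 = 5.86^2 = 34.3396
Step 2 — 0.5 * rho * V^2 = 0.5 * 1025 * 34.3396 = 17599.045
Step 3 — Rw = 17599.045 * 1084 * 0.000056 ≈ 1068.3 N (5 s.f.)

1068.3 N


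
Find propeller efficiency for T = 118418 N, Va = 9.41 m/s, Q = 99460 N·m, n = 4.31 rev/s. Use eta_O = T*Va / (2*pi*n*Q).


Formula: eta = T * Va / (2 * pi * n * Q)
Step 1 — numerator = T * Va = 118418 * 9.41 = 1114313.38
Step 2 — 2 * pi * n = 2 * pi * 4.31 = 27.080529
Step 3 — denominator = 27.080529 * 99460 = 2693429.41
Step 4 — eta = 1114313.38 / 2693429.41 ≈ 0.41372 (5 s.f.)

0.41372


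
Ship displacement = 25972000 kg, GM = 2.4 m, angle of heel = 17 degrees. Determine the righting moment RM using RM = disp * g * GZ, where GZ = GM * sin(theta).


Formula: GZ = GM * sin(theta); RM = disp * g * GZ
Step 1 — GZ = 2.4 * sin(17°) = 2.4 * 0.292372 = 0.701693 m
Step 2 — RM = 25972000 * 9.81 * 0.701693 ≈ 178780000 N·m (5 s.f.)

178780000 N·m


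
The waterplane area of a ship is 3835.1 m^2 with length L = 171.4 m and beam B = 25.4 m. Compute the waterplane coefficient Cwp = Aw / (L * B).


Formula: Cwp = Aw / (L * B)
Step 1 — L * B = 171.4 * 25.4 = 4353.56 m^2
Step 2 — Cwp = 3835.1 / 4353.56 ≈ 0.88091 (5 s.f.)

0.88091


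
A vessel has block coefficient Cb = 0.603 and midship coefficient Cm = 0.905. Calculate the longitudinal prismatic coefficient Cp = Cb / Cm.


Formula: Cp = Cb / Cm
Substituting: Cp = 0.603 / 0.905
Result: Cp ≈ 0.66630 (5 s.f.)

0.66630


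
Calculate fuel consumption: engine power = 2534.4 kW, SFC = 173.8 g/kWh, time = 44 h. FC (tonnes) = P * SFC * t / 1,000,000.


Formula: FC (tonnes) = P * SFC * t / 1,000,000
Step 1 — P * SFC * t = 2534.4 * 173.8 * 44 = 19381063.68 g
Step 2 — FC (tonnes) = 19381063.68 / 1,000,000 ≈ 19.381 tonnes (5 s.f.)

19.381 tonnes


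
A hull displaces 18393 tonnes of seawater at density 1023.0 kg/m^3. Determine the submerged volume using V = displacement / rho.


Formula: V = mass / rho
Step 1 — convert tonnes to kg: 18393 t * 1000 = 18393000 kg
Step 2 — V = 18393000 / 1023.0 ≈ 17979 m^3 (5 s.f.)

17979 m^3


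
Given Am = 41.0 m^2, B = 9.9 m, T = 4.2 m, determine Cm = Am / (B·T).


Formula: Cm = Am / (B * T)
Step 1 — B * T = 9.9 * 4.2 = 41.58 m^2
Step 2 — Cm = 41.0 / 41.58 ≈ 0.98605 (5 s.f.)

0.98605


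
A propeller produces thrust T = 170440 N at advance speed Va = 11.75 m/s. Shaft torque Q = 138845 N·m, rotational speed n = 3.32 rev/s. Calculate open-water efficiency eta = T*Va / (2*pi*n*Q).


Formula: eta = T * Va / (2 * pi * n * Q)
Step 1 — numerator = T * Va = 170440 * 11.75 = 2002670.0
Step 2 — 2 * pi * n = 2 * pi * 3.32 = 20.860175
Step 3 — denominator = 20.860175 * 138845 = 2896331.0
Step 4 — eta = 2002670.0 / 2896331.0 ≈ 0.69145 (5 s.f.)

0.69145


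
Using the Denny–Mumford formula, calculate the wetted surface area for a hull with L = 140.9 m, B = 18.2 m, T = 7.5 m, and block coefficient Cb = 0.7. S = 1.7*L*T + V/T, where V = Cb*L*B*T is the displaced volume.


Formula: S = 1.7*L*T + V/T with V = Cb*L*B*T, i.e. S = L * (1.7*T + Cb*B)
Step 1 — 1.7*T = 1.7 * 7.5 = 12.75 m
Step 2 — Cb*B = 0.7 * 18.2 = 12.74 m
Step 3 — 1.7*T + Cb*B = 12.75 + 12.74 = 25.49 m
Step 4 — S = 140.9 * 25.49 ≈ 3591.5 m^2 (5 s.f.)

3591.5 m^2


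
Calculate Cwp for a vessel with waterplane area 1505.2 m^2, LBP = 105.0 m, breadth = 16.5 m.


Formula: Cwp = Aw / (L * B)
Step 1 — L * B = 105.0 * 16.5 = 1732.5 m^2
Step 2 — Cwp = 1505.2 / 1732.5 ≈ 0.86880 (5 s.f.)

0.86880


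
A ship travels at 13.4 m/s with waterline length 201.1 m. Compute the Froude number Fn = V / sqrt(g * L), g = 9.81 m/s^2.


Formula: Fn = V / sqrt(g * L)
Step 1 — g * L = 9.81 * 201.1 = 1972.791
Step 2 — sqrt(g * L) = sqrt(1972.791) = 44.416112
Step 3 — Fn = 13.4 / 44.416112 ≈ 0.30169 (5 s.f.)

0.30169


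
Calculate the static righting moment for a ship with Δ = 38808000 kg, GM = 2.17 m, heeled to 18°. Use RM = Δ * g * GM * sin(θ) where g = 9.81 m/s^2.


Formula: GZ = GM * sin(theta); RM = disp * g * GZ
Step 1 — GZ = 2.17 * sin(18°) = 2.17 * 0.309017 = 0.670567 m
Step 2 — RM = 38808000 * 9.81 * 0.670567 ≈ 255290000 N·m (5 s.f.)

255290000 N·m


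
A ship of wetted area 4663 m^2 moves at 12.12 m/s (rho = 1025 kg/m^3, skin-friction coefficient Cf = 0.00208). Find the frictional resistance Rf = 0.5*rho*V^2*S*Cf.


Formula: Rf = 0.5 * rho * V^2 * S * Cf
Step 1 — V^2 = 12.12^2 = 146.8944
Step 2 — 0.5 * rho * V^2 = 0.5 * 1025 * 146.8944 = 75283.38
Step 3 — Rf = 75283.38 * 4663 * 0.00208 ≈ 730180 N (5 s.f.)

730180 N


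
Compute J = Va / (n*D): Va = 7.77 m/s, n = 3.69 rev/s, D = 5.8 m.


Formula: J = Va / (n * D)
Step 1 — n * D = 3.69 * 5.8 = 21.402
Step 2 — J = 7.77 / 21.402 ≈ 0.36305 (5 s.f.)

0.36305


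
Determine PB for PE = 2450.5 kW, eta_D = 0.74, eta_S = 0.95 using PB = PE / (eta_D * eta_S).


Formula: PB = PE / (eta_D * eta_S)
Step 1 — combined efficiency = eta_D * eta_S = 0.74 * 0.95 = 0.703
Step 2 — PB = 2450.5 / 0.703 ≈ 3485.8 kW (5 s.f.)

3485.8 kW


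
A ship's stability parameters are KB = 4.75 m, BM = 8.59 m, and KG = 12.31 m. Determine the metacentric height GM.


Formula: GM = KB + BM - KG
Step 1 — KM = KB + BM = 4.75 + 8.59 = 13.34 m
Step 2 — GM = KM - KG = 13.34 - 12.31 = 1.03 m

1.03 m


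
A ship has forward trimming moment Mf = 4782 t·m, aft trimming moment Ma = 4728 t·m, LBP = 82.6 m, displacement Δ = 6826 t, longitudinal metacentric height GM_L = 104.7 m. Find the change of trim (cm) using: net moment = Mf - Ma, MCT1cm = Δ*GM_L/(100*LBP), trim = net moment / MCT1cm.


Formula: net trimming moment = Mf - Ma; MCT1cm = Δ*GM_L/(100*LBP); trim = net moment / MCT1cm
Step 1 — net trimming moment = 4782 - 4728 = 54 t·m
Step 2 — MCT1cm = 6826 * 104.7 / (100 * 82.6) = 86.5233 t·m/cm
Step 3 — trim = 54 / 86.5233 ≈ 0.62411 cm (5 s.f.)

0.62411 cm


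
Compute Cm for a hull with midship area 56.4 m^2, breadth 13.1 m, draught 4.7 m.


Formula: Cm = Am / (B * T)
Step 1 — B * T = 13.1 * 4.7 = 61.57 m^2
Step 2 — Cm = 56.4 / 61.57 ≈ 0.91603 (5 s.f.)

0.91603


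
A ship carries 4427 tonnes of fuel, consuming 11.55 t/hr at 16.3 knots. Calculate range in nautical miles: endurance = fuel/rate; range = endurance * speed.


Formula: endurance = fuel / rate; range = endurance * speed
Step 1 — endurance = 4427 / 11.55 = 383.29 hours
Step 2 — range = 383.29 * 16.3 ≈ 6247.6 nautical miles (5 s.f.)

6247.6 NM


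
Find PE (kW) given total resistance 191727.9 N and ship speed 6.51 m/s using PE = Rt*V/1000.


Formula: PE = Rt * V / 1000 (kW)
Step 1 — PE (W) = 191727.9 * 6.51 = 1248148.629 W
Step 2 — PE (kW) = 1248148.629 / 1000 ≈ 1248.1 kW (5 s.f.)

1248.1 kW


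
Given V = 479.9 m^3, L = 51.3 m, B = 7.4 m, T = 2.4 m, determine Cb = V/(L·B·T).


Formula: Cb = V / (L * B * T)
Step 1 — L * B * T = 51.3 * 7.4 * 2.4 = 911.088 m^3
Step 2 — Cb = 479.9 / 911.088 ≈ 0.52673 (5 s.f.)

0.52673


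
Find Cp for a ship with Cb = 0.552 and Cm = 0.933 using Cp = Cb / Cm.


Formula: Cp = Cb / Cm
Substituting: Cp = 0.552 / 0.933
Result: Cp ≈ 0.59164 (5 s.f.)

0.59164


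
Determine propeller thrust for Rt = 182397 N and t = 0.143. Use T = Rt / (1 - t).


Formula: T = Rt / (1 - t)
Step 1 — (1 - t) = 1 - 0.143 = 0.857
Step 2 — T = 182397 / 0.857 ≈ 212830 N (5 s.f.)

212830 N


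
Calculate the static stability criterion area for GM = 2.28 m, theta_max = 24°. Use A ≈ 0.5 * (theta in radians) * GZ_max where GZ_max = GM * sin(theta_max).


Formula: GZ_max = GM * sin(theta); Area = 0.5 * theta_rad * GZ_max
Step 1 — GZ_max = 2.28 * sin(24°) = 2.28 * 0.406737 = 0.92736 m
Step 2 — theta_rad = 24 * pi/180 = 0.418879 rad
Step 3 — Area = 0.5 * 0.418879 * 0.92736 ≈ 0.19423 m·rad (5 s.f.)

0.19423 m·rad


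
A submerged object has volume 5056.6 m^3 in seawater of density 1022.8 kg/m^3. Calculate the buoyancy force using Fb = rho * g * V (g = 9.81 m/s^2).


Formula: Fb = rho * g * V
Substituting: Fb = 1022.8 * 9.81 * 5056.6
Intermediate: 1022.8 * 9.81 = 10033.668
Result: Fb = 10033.668 * 5056.6 ≈ 50736000 N (5 s.f.)

50736000 N


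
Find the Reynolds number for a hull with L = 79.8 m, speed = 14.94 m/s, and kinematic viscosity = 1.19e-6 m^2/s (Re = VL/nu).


Formula: Re = V * L / nu
Step 1 — V * L = 14.94 * 79.8 = 1192.212 m^2/s
Step 2 — Re = 1192.212 / 1.19e-6 = 1.00e+09

1.00e+09


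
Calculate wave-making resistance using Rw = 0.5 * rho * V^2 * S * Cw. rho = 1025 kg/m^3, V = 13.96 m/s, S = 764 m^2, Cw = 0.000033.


Formula: Rw = 0.5 * rho * V^2 * S * Cw
Step 1 — V^2 = 13.96^2 = 194.8816
Step 2 — 0.5 * rho * V^2 = 0.5 * 1025 * 194.8816 = 99876.82
Step 3 — Rw = 99876.82 * 764 * 0.000033 ≈ 2518.1 N (5 s.f.)

2518.1 N


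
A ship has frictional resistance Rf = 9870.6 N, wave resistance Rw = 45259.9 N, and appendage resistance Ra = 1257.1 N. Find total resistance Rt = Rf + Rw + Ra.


Formula: Rt = Rf + Rw + Ra
Substituting: Rt = 9870.6 + 45259.9 + 1257.1
Result: Rt = 56387.6 N

56387.6 N


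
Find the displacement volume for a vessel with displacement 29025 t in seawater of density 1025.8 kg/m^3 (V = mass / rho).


Formula: V = mass / rho
Step 1 — convert tonnes to kg: 29025 t * 1000 = 29025000 kg
Step 2 — V = 29025000 / 1025.8 ≈ 28295 m^3 (5 s.f.)

28295 m^3


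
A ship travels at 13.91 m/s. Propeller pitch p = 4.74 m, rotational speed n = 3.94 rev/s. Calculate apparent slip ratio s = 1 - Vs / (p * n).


Formula: s = 1 - Vs / (p * n)
Step 1 — p * n = 4.74 * 3.94 = 18.6756
Step 2 — Vs / (p*n) = 13.91 / 18.6756 = 0.744822 (6 d.p.)
Step 3 — s = 1 - 0.744822 = 0.255178

0.255178


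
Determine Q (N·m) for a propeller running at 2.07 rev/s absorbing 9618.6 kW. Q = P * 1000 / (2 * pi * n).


Formula: Q = P_W / (2 * pi * n)
Step 1 — P_W = 9618.6 kW * 1000 = 9618600.0 W
Step 2 — 2 * pi * n = 2 * pi * 2.07 = 13.006194
Step 3 — Q = 9618600.0 / 13.006194 ≈ 739540 N·m (5 s.f.)

739540 N·m


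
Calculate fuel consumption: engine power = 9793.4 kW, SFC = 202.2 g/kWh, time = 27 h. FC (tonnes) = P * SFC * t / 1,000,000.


Formula: FC (tonnes) = P * SFC * t / 1,000,000
Step 1 — P * SFC * t = 9793.4 * 202.2 * 27 = 53466087.96 g
Step 2 — FC (tonnes) = 53466087.96 / 1,000,000 ≈ 53.466 tonnes (5 s.f.)

53.466 tonnes


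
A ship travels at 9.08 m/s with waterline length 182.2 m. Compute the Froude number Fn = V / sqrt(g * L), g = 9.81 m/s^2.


Formula: Fn = V / sqrt(g * L)
Step 1 — g * L = 9.81 * 182.2 = 1787.382
Step 2 — sqrt(g * L) = sqrt(1787.382) = 42.277441
Step 3 — Fn = 9.08 / 42.277441 ≈ 0.21477 (5 s.f.)

0.21477


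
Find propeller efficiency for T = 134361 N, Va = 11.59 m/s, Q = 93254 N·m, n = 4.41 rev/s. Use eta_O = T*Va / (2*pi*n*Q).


Formula: eta = T * Va / (2 * pi * n * Q)
Step 1 — numerator = T * Va = 134361 * 11.59 = 1557243.99
Step 2 — 2 * pi * n = 2 * pi * 4.41 = 27.708847
Step 3 — denominator = 27.708847 * 93254 = 2583960.82
Step 4 — eta = 1557243.99 / 2583960.82 ≈ 0.60266 (5 s.f.)

0.60266


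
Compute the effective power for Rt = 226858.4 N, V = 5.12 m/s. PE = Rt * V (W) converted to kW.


Formula: PE = Rt * V / 1000 (kW)
Step 1 — PE (W) = 226858.4 * 5.12 = 1161515.008 W
Step 2 — PE (kW) = 1161515.008 / 1000 ≈ 1161.5 kW (5 s.f.)

1161.5 kW


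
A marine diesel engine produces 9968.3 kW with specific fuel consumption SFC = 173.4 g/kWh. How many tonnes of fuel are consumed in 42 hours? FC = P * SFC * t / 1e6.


Formula: FC (tonnes) = P * SFC * t / 1,000,000
Step 1 — P * SFC * t = 9968.3 * 173.4 * 42 = 72597135.24 g
Step 2 — FC (tonnes) = 72597135.24 / 1,000,000 ≈ 72.597 tonnes (5 s.f.)

72.597 tonnes


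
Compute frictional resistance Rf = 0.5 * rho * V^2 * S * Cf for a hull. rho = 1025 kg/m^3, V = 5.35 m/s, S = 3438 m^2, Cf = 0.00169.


Formula: Rf = 0.5 * rho * V^2 * S * Cf
Step 1 — V^2 = 5.35^2 = 28.6225
Step 2 — 0.5 * rho * V^2 = 0.5 * 1025 * 28.6225 = 14669.03125
Step 3 — Rf = 14669.03125 * 3438 * 0.00169 ≈ 85230 N (5 s.f.)

85230 N


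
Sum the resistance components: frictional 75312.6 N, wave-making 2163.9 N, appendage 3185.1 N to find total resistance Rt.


Formula: Rt = Rf + Rw + Ra
Substituting: Rt = 75312.6 + 2163.9 + 3185.1
Result: Rt = 80661.6 N

80661.6 N


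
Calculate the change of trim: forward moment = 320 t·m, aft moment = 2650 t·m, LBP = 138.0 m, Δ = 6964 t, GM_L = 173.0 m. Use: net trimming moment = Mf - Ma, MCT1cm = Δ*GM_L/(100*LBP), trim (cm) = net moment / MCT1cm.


Formula: net trimming moment = Mf - Ma; MCT1cm = Δ*GM_L/(100*LBP); trim = net moment / MCT1cm
Step 1 — net trimming moment = 320 - 2650 = -2330 t·m
Step 2 — MCT1cm = 6964 * 173.0 / (100 * 138.0) = 87.3023 t·m/cm
Step 3 — trim = -2330 / 87.3023 ≈ -26.689 cm (5 s.f.)

-26.689 cm


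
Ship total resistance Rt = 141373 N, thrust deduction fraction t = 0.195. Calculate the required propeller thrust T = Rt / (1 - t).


Formula: T = Rt / (1 - t)
Step 1 — (1 - t) = 1 - 0.195 = 0.805
Step 2 — T = 141373 / 0.805 ≈ 175620 N (5 s.f.)

175620 N


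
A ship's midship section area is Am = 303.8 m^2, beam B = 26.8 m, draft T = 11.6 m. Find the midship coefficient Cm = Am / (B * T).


Formula: Cm = Am / (B * T)
Step 1 — B * T = 26.8 * 11.6 = 310.88 m^2
Step 2 — Cm = 303.8 / 310.88 ≈ 0.97723 (5 s.f.)

0.97723


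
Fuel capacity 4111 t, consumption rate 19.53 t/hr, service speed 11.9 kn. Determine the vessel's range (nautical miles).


Formula: endurance = fuel / rate; range = endurance * speed
Step 1 — endurance = 4111 / 19.53 = 210.4967 hours
Step 2 — range = 210.4967 * 11.9 ≈ 2504.9 nautical miles (5 s.f.)

2504.9 NM


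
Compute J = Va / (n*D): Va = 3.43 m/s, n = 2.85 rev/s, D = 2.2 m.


Formula: J = Va / (n * D)
Step 1 — n * D = 2.85 * 2.2 = 6.27
Step 2 — J = 3.43 / 6.27 ≈ 0.54705 (5 s.f.)

0.54705


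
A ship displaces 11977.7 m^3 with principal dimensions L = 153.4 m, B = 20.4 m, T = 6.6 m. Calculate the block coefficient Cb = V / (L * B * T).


Formula: Cb = V / (L * B * T)
Step 1 — L * B * T = 153.4 * 20.4 * 6.6 = 20653.776 m^3
Step 2 — Cb = 11977.7 / 20653.776 ≈ 0.57993 (5 s.f.)

0.57993


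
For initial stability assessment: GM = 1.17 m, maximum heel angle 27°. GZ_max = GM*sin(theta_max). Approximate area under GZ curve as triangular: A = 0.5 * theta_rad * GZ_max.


Formula: GZ_max = GM * sin(theta); Area = 0.5 * theta_rad * GZ_max
Step 1 — GZ_max = 1.17 * sin(27°) = 1.17 * 0.45399 = 0.531168 m
Step 2 — theta_rad = 27 * pi/180 = 0.471239 rad
Step 3 — Area = 0.5 * 0.471239 * 0.531168 ≈ 0.12515 m·rad (5 s.f.)

0.12515 m·rad


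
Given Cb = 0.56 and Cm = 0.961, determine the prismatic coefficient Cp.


Formula: Cp = Cb / Cm
Substituting: Cp = 0.56 / 0.961
Result: Cp ≈ 0.58273 (5 s.f.)

0.58273


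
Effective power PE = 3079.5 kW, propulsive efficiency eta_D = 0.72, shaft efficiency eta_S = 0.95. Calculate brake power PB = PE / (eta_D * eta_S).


Formula: PB = PE / (eta_D * eta_S)
Step 1 — combined efficiency = eta_D * eta_S = 0.72 * 0.95 = 0.684
Step 2 — PB = 3079.5 / 0.684 ≈ 4502.2 kW (5 s.f.)

4502.2 kW


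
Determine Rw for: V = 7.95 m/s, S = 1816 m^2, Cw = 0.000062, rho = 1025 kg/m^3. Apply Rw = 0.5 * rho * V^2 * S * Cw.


Formula: Rw = 0.5 * rho * V^2 * S * Cw
Step 1 — V^2 = 7.95^2 = 63.2025
Step 2 — 0.5 * rho * V^2 = 0.5 * 1025 * 63.2025 = 32391.28125
Step 3 — Rw = 32391.28125 * 1816 * 0.000062 ≈ 3647.0 N (5 s.f.)

3647.0 N


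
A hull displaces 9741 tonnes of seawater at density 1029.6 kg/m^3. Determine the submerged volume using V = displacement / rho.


Formula: V = mass / rho
Step 1 — convert tonnes to kg: 9741 t * 1000 = 9741000 kg
Step 2 — V = 9741000 / 1029.6 ≈ 9461.0 m^3 (5 s.f.)

9461.0 m^3


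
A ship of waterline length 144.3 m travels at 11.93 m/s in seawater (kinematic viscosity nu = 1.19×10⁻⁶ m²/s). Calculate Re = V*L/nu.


Formula: Re = V * L / nu
Step 1 — V * L = 11.93 * 144.3 = 1721.499 m^2/s
Step 2 — Re = 1721.499 / 1.19e-6 = 1.45e+09

1.45e+09


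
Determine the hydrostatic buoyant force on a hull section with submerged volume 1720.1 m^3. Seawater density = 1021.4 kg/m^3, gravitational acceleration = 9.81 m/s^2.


Formula: Fb = rho * g * V
Substituting: Fb = 1021.4 * 9.81 * 1720.1
Intermediate: 1021.4 * 9.81 = 10019.934
Result: Fb = 10019.934 * 1720.1 ≈ 17235000 N (5 s.f.)

17235000 N


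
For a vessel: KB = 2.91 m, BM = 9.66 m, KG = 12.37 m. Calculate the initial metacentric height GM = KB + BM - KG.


Formula: GM = KB + BM - KG
Step 1 — KM = KB + BM = 2.91 + 9.66 = 12.57 m
Step 2 — GM = KM - KG = 12.57 - 12.37 = 0.2 m

0.2 m


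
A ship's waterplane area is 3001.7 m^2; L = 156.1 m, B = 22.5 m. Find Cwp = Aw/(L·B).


Formula: Cwp = Aw / (L * B)
Step 1 — L * B = 156.1 * 22.5 = 3512.25 m^2
Step 2 — Cwp = 3001.7 / 3512.25 ≈ 0.85464 (5 s.f.)

0.85464


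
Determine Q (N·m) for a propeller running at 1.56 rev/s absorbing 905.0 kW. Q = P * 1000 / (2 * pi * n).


Formula: Q = P_W / (2 * pi * n)
Step 1 — P_W = 905.0 kW * 1000 = 905000.0 W
Step 2 — 2 * pi * n = 2 * pi * 1.56 = 9.801769
Step 3 — Q = 905000.0 / 9.801769 ≈ 92330 N·m (5 s.f.)

92330 N·m


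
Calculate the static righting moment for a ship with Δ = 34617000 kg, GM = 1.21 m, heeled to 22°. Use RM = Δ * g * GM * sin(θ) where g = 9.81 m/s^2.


Formula: GZ = GM * sin(theta); RM = disp * g * GZ
Step 1 — GZ = 1.21 * sin(22°) = 1.21 * 0.374607 = 0.453274 m
Step 2 — RM = 34617000 * 9.81 * 0.453274 ≈ 153930000 N·m (5 s.f.)

153930000 N·m


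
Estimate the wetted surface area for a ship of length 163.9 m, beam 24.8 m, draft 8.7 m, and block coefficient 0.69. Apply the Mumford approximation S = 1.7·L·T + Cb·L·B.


Formula: S = 1.7*L*T + V/T with V = Cb*L*B*T, i.e. S = L * (1.7*T + Cb*B)
Step 1 — 1.7*T = 1.7 * 8.7 = 14.79 m
Step 2 — Cb*B = 0.69 * 24.8 = 17.112 m
Step 3 — 1.7*T + Cb*B = 14.79 + 17.112 = 31.902 m
Step 4 — S = 163.9 * 31.902 ≈ 5228.7 m^2 (5 s.f.)

5228.7 m^2


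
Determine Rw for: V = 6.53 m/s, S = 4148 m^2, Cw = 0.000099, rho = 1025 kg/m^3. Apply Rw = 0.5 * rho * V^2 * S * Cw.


Formula: Rw = 0.5 * rho * V^2 * S * Cw
Step 1 — V^2 = 6.53^2 = 42.6409
Step 2 — 0.5 * rho * V^2 = 0.5 * 1025 * 42.6409 = 21853.46125
Step 3 — Rw = 21853.46125 * 4148 * 0.000099 ≈ 8974.2 N (5 s.f.)

8974.2 N


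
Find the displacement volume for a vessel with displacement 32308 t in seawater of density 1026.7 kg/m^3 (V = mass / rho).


Formula: V = mass / rho
Step 1 — convert tonnes to kg: 32308 t * 1000 = 32308000 kg
Step 2 — V = 32308000 / 1026.7 ≈ 31468 m^3 (5 s.f.)

31468 m^3


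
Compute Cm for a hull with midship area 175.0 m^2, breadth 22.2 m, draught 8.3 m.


Formula: Cm = Am / (B * T)
Step 1 — B * T = 22.2 * 8.3 = 184.26 m^2
Step 2 — Cm = 175.0 / 184.26 ≈ 0.94974 (5 s.f.)

0.94974


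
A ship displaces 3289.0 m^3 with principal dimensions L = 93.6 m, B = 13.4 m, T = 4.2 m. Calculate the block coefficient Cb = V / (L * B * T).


Formula: Cb = V / (L * B * T)
Step 1 — L * B * T = 93.6 * 13.4 * 4.2 = 5267.808 m^3
Step 2 — Cb = 3289.0 / 5267.808 ≈ 0.62436 (5 s.f.)

0.62436


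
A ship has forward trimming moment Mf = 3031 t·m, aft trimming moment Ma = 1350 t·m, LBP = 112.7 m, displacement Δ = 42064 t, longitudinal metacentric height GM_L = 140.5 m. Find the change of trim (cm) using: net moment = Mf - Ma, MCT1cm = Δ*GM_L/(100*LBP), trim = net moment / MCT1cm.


Formula: net trimming moment = Mf - Ma; MCT1cm = Δ*GM_L/(100*LBP); trim = net moment / MCT1cm
Step 1 — net trimming moment = 3031 - 1350 = 1681 t·m
Step 2 — MCT1cm = 42064 * 140.5 / (100 * 112.7) = 524.4004 t·m/cm
Step 3 — trim = 1681 / 524.4004 ≈ 3.2056 cm (5 s.f.)

3.2056 cm


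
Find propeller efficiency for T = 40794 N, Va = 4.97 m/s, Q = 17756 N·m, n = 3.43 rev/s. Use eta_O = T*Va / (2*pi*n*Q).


Formula: eta = T * Va / (2 * pi * n * Q)
Step 1 — numerator = T * Va = 40794 * 4.97 = 202746.18
Step 2 — 2 * pi * n = 2 * pi * 3.43 = 21.551326
Step 3 — denominator = 21.551326 * 17756 = 382665.34
Step 4 — eta = 202746.18 / 382665.34 ≈ 0.52983 (5 s.f.)

0.52983


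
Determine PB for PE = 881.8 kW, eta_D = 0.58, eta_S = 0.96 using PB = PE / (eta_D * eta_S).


Formula: PB = PE / (eta_D * eta_S)
Step 1 — combined efficiency = eta_D * eta_S = 0.58 * 0.96 = 0.5568
Step 2 — PB = 881.8 / 0.5568 ≈ 1583.7 kW (5 s.f.)

1583.7 kW


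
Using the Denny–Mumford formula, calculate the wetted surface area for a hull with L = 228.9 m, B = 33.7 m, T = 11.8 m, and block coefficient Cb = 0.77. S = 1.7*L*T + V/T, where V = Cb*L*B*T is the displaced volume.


Formula: S = 1.7*L*T + V/T with V = Cb*L*B*T, i.e. S = L * (1.7*T + Cb*B)
Step 1 — 1.7*T = 1.7 * 11.8 = 20.06 m
Step 2 — Cb*B = 0.77 * 33.7 = 25.949 m
Step 3 — 1.7*T + Cb*B = 20.06 + 25.949 = 46.009 m
Step 4 — S = 228.9 * 46.009 ≈ 10531 m^2 (5 s.f.)

10531 m^2


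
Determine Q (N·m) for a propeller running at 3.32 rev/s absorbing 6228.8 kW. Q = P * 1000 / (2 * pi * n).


Formula: Q = P_W / (2 * pi * n)
Step 1 — P_W = 6228.8 kW * 1000 = 6228800.0 W
Step 2 — 2 * pi * n = 2 * pi * 3.32 = 20.860175
Step 3 — Q = 6228800.0 / 20.860175 ≈ 298600 N·m (5 s.f.)

298600 N·m


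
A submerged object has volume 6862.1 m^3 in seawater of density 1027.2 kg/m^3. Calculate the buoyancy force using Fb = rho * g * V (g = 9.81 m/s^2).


Formula: Fb = rho * g * V
Substituting: Fb = 1027.2 * 9.81 * 6862.1
Intermediate: 1027.2 * 9.81 = 10076.832
Result: Fb = 10076.832 * 6862.1 ≈ 69148000 N (5 s.f.)

69148000 N


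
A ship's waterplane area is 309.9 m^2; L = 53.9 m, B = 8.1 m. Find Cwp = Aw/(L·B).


Formula: Cwp = Aw / (L * B)
Step 1 — L * B = 53.9 * 8.1 = 436.59 m^2
Step 2 — Cwp = 309.9 / 436.59 ≈ 0.70982 (5 s.f.)

0.70982


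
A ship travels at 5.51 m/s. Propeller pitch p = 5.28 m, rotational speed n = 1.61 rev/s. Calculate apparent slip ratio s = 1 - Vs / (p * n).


Formula: s = 1 - Vs / (p * n)
Step 1 — p * n = 5.28 * 1.61 = 8.5008
Step 2 — Vs / (p*n) = 5.51 / 8.5008 = 0.648174 (6 d.p.)
Step 3 — s = 1 - 0.648174 = 0.351826

0.351826


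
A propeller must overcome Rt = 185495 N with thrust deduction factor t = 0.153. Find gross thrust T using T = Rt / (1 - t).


Formula: T = Rt / (1 - t)
Step 1 — (1 - t) = 1 - 0.153 = 0.847
Step 2 — T = 185495 / 0.847 ≈ 219000 N (5 s.f.)

219000 N


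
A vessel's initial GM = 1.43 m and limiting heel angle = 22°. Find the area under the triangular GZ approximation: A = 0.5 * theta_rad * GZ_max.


Formula: GZ_max = GM * sin(theta); Area = 0.5 * theta_rad * GZ_max
Step 1 — GZ_max = 1.43 * sin(22°) = 1.43 * 0.374607 = 0.535688 m
Step 2 — theta_rad = 22 * pi/180 = 0.383972 rad
Step 3 — Area = 0.5 * 0.383972 * 0.535688 ≈ 0.10284 m·rad (5 s.f.)

0.10284 m·rad


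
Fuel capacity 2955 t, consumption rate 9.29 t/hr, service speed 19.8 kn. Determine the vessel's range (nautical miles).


Formula: endurance = fuel / rate; range = endurance * speed
Step 1 — endurance = 2955 / 9.29 = 318.084 hours
Step 2 — range = 318.084 * 19.8 ≈ 6298.1 nautical miles (5 s.f.)

6298.1 NM


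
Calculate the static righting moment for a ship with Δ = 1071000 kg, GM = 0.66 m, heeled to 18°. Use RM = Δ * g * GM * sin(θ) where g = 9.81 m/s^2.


Formula: GZ = GM * sin(theta); RM = disp * g * GZ
Step 1 — GZ = 0.66 * sin(18°) = 0.66 * 0.309017 = 0.203951 m
Step 2 — RM = 1071000 * 9.81 * 0.203951 ≈ 2142800 N·m (5 s.f.)

2142800 N·m


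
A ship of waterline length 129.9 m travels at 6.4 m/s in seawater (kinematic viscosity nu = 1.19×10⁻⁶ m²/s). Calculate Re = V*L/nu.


Formula: Re = V * L / nu
Step 1 — V * L = 6.4 * 129.9 = 831.36 m^2/s
Step 2 — Re = 831.36 / 1.19e-6 = 6.99e+08

6.99e+08


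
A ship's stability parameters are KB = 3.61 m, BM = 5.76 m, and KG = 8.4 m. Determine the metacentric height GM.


Formula: GM = KB + BM - KG
Step 1 — KM = KB + BM = 3.61 + 5.76 = 9.37 m
Step 2 — GM = KM - KG = 9.37 - 8.4 = 0.97 m

0.97 m


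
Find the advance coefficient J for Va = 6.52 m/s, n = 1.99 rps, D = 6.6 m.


Formula: J = Va / (n * D)
Step 1 — n * D = 1.99 * 6.6 = 13.134
Step 2 — J = 6.52 / 13.134 ≈ 0.49642 (5 s.f.)

0.49642


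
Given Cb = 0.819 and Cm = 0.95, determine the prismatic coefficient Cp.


Formula: Cp = Cb / Cm
Substituting: Cp = 0.819 / 0.95
Result: Cp ≈ 0.86211 (5 s.f.)

0.86211


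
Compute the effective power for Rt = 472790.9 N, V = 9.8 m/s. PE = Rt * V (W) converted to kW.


Formula: PE = Rt * V / 1000 (kW)
Step 1 — PE (W) = 472790.9 * 9.8 = 4633350.82 W
Step 2 — PE (kW) = 4633350.82 / 1000 ≈ 4633.4 kW (5 s.f.)

4633.4 kW


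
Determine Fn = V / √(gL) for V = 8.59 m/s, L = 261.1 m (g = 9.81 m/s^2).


Formula: Fn = V / sqrt(g * L)
Step 1 — g * L = 9.81 * 261.1 = 2561.391
Step 2 — sqrt(g * L) = sqrt(2561.391) = 50.610187
Step 3 — Fn = 8.59 / 50.610187 ≈ 0.16973 (5 s.f.)

0.16973


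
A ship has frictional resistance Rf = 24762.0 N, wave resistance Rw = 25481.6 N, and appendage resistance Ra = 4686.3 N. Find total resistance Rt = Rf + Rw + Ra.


Formula: Rt = Rf + Rw + Ra
Substituting: Rt = 24762.0 + 25481.6 + 4686.3
Result: Rt = 54929.9 N

54929.9 N


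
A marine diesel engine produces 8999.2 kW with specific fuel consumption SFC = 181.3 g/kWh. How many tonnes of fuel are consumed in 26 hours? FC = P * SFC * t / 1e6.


Formula: FC (tonnes) = P * SFC * t / 1,000,000
Step 1 — P * SFC * t = 8999.2 * 181.3 * 26 = 42420428.96 g
Step 2 — FC (tonnes) = 42420428.96 / 1,000,000 ≈ 42.420 tonnes (5 s.f.)

42.420 tonnes


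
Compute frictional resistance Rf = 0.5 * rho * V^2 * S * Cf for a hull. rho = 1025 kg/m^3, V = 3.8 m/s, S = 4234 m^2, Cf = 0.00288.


Formula: Rf = 0.5 * rho * V^2 * S * Cf
Step 1 — V^2 = 3.8^2 = 14.44
Step 2 — 0.5 * rho * V^2 = 0.5 * 1025 * 14.44 = 7400.5
Step 3 — Rf = 7400.5 * 4234 * 0.00288 ≈ 90241 N (5 s.f.)

90241 N


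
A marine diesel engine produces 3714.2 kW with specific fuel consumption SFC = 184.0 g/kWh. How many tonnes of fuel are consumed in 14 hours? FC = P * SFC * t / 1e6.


Formula: FC (tonnes) = P * SFC * t / 1,000,000
Step 1 — P * SFC * t = 3714.2 * 184.0 * 14 = 9567779.2 g
Step 2 — FC (tonnes) = 9567779.2 / 1,000,000 ≈ 9.5678 tonnes (5 s.f.)

9.5678 tonnes


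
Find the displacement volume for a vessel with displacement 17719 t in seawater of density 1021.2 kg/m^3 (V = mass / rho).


Formula: V = mass / rho
Step 1 — convert tonnes to kg: 17719 t * 1000 = 17719000 kg
Step 2 — V = 17719000 / 1021.2 ≈ 17351 m^3 (5 s.f.)

17351 m^3


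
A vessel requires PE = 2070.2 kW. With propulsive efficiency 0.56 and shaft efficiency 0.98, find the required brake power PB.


Formula: PB = PE / (eta_D * eta_S)
Step 1 — combined efficiency = eta_D * eta_S = 0.56 * 0.98 = 0.5488
Step 2 — PB = 2070.2 / 0.5488 ≈ 3772.2 kW (5 s.f.)

3772.2 kW


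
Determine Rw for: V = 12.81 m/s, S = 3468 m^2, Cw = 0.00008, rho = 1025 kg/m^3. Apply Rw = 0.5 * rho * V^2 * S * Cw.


Formula: Rw = 0.5 * rho * V^2 * S * Cw
Step 1 — V^2 = 12.81^2 = 164.0961
Step 2 — 0.5 * rho * V^2 = 0.5 * 1025 * 164.0961 = 84099.25125
Step 3 — Rw = 84099.25125 * 3468 * 0.00008 ≈ 23332 N (5 s.f.)

23332 N


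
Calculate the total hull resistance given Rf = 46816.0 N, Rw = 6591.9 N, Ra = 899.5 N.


Formula: Rt = Rf + Rw + Ra
Substituting: Rt = 46816.0 + 6591.9 + 899.5
Result: Rt = 54307.4 N

54307.4 N


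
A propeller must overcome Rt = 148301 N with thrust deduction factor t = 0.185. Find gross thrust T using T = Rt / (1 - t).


Formula: T = Rt / (1 - t)
Step 1 — (1 - t) = 1 - 0.185 = 0.815
Step 2 — T = 148301 / 0.815 ≈ 181960 N (5 s.f.)

181960 N


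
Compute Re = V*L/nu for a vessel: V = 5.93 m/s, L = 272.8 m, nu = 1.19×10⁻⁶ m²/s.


Formula: Re = V * L / nu
Step 1 — V * L = 5.93 * 272.8 = 1617.704 m^2/s
Step 2 — Re = 1617.704 / 1.19e-6 = 1.36e+09

1.36e+09


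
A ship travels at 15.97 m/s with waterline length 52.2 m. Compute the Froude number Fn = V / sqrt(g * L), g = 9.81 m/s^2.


Formula: Fn = V / sqrt(g * L)
Step 1 — g * L = 9.81 * 52.2 = 512.082
Step 2 — sqrt(g * L) = sqrt(512.082) = 22.629229
Step 3 — Fn = 15.97 / 22.629229 ≈ 0.70572 (5 s.f.)

0.70572


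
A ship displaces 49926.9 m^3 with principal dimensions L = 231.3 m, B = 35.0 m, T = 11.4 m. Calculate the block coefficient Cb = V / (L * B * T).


Formula: Cb = V / (L * B * T)
Step 1 — L * B * T = 231.3 * 35.0 * 11.4 = 92288.7 m^3
Step 2 — Cb = 49926.9 / 92288.7 ≈ 0.54099 (5 s.f.)

0.54099


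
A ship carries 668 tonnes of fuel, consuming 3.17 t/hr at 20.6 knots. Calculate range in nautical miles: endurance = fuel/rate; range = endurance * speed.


Formula: endurance = fuel / rate; range = endurance * speed
Step 1 — endurance = 668 / 3.17 = 210.7256 hours
Step 2 — range = 210.7256 * 20.6 ≈ 4340.9 nautical miles (5 s.f.)

4340.9 NM


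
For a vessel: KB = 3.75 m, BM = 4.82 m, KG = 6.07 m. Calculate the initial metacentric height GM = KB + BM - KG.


Formula: GM = KB + BM - KG
Step 1 — KM = KB + BM = 3.75 + 4.82 = 8.57 m
Step 2 — GM = KM - KG = 8.57 - 6.07 = 2.5 m

2.5 m


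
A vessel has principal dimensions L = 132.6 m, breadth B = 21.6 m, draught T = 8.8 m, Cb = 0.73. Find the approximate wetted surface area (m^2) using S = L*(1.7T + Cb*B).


Formula: S = 1.7*L*T + V/T with V = Cb*L*B*T, i.e. S = L * (1.7*T + Cb*B)
Step 1 — 1.7*T = 1.7 * 8.8 = 14.96 m
Step 2 — Cb*B = 0.73 * 21.6 = 15.768 m
Step 3 — 1.7*T + Cb*B = 14.96 + 15.768 = 30.728 m
Step 4 — S = 132.6 * 30.728 ≈ 4074.5 m^2 (5 s.f.)

4074.5 m^2


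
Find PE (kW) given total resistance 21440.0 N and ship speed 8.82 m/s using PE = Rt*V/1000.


Formula: PE = Rt * V / 1000 (kW)
Step 1 — PE (W) = 21440.0 * 8.82 = 189100.8 W
Step 2 — PE (kW) = 189100.8 / 1000 ≈ 189.10 kW (5 s.f.)

189.10 kW


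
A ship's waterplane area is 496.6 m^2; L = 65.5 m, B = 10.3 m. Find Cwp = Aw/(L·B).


Formula: Cwp = Aw / (L * B)
Step 1 — L * B = 65.5 * 10.3 = 674.65 m^2
Step 2 — Cwp = 496.6 / 674.65 ≈ 0.73609 (5 s.f.)

0.73609


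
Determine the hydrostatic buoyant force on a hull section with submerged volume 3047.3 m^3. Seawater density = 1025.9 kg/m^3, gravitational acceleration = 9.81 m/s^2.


Formula: Fb = rho * g * V
Substituting: Fb = 1025.9 * 9.81 * 3047.3
Intermediate: 1025.9 * 9.81 = 10064.079
Result: Fb = 10064.079 * 3047.3 ≈ 30668000 N (5 s.f.)

30668000 N


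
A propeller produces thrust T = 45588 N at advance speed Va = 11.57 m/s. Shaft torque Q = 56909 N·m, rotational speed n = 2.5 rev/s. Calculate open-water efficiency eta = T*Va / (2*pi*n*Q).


Formula: eta = T * Va / (2 * pi * n * Q)
Step 1 — numerator = T * Va = 45588 * 11.57 = 527453.16
Step 2 — 2 * pi * n = 2 * pi * 2.5 = 15.707963
Step 3 — denominator = 15.707963 * 56909 = 893924.47
Step 4 — eta = 527453.16 / 893924.47 ≈ 0.59004 (5 s.f.)

0.59004


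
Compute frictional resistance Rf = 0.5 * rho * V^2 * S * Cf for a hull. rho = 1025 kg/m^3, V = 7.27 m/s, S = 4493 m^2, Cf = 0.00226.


Formula: Rf = 0.5 * rho * V^2 * S * Cf
Step 1 — V^2 = 7.27^2 = 52.8529
Step 2 — 0.5 * rho * V^2 = 0.5 * 1025 * 52.8529 = 27087.11125
Step 3 — Rf = 27087.11125 * 4493 * 0.00226 ≈ 275050 N (5 s.f.)

275050 N


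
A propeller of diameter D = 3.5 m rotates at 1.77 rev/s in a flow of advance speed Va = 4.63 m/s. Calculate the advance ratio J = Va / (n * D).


Formula: J = Va / (n * D)
Step 1 — n * D = 1.77 * 3.5 = 6.195
Step 2 — J = 4.63 / 6.195 ≈ 0.74738 (5 s.f.)

0.74738


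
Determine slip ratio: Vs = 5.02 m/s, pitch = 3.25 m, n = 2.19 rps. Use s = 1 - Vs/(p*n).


Formula: s = 1 - Vs / (p * n)
Step 1 — p * n = 3.25 * 2.19 = 7.1175
Step 2 — Vs / (p*n) = 5.02 / 7.1175 = 0.705304 (6 d.p.)
Step 3 — s = 1 - 0.705304 = 0.294696

0.294696


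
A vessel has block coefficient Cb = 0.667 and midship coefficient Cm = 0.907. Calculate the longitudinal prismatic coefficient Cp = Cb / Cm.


Formula: Cp = Cb / Cm
Substituting: Cp = 0.667 / 0.907
Result: Cp ≈ 0.73539 (5 s.f.)

0.73539


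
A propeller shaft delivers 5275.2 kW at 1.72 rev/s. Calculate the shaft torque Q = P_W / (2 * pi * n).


Formula: Q = P_W / (2 * pi * n)
Step 1 — P_W = 5275.2 kW * 1000 = 5275200.0 W
Step 2 — 2 * pi * n = 2 * pi * 1.72 = 10.807079
Step 3 — Q = 5275200.0 / 10.807079 ≈ 488120 N·m (5 s.f.)

488120 N·m


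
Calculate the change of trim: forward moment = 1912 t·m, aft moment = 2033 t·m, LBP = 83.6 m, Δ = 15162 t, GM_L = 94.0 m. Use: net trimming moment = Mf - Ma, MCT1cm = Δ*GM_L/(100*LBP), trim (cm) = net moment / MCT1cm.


Formula: net trimming moment = Mf - Ma; MCT1cm = Δ*GM_L/(100*LBP); trim = net moment / MCT1cm
Step 1 — net trimming moment = 1912 - 2033 = -121 t·m
Step 2 — MCT1cm = 15162 * 94.0 / (100 * 83.6) = 170.4818 t·m/cm
Step 3 — trim = -121 / 170.4818 ≈ -0.70975 cm (5 s.f.)

-0.70975 cm


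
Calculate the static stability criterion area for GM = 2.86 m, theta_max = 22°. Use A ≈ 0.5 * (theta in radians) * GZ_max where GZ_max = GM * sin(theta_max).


Formula: GZ_max = GM * sin(theta); Area = 0.5 * theta_rad * GZ_max
Step 1 — GZ_max = 2.86 * sin(22°) = 2.86 * 0.374607 = 1.071376 m
Step 2 — theta_rad = 22 * pi/180 = 0.383972 rad
Step 3 — Area = 0.5 * 0.383972 * 1.071376 ≈ 0.20569 m·rad (5 s.f.)

0.20569 m·rad


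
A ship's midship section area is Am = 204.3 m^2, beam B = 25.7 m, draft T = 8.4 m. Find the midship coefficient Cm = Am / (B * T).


Formula: Cm = Am / (B * T)
Step 1 — B * T = 25.7 * 8.4 = 215.88 m^2
Step 2 — Cm = 204.3 / 215.88 ≈ 0.94636 (5 s.f.)

0.94636


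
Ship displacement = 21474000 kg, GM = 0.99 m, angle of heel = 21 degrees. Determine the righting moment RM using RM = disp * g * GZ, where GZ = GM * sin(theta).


Formula: GZ = GM * sin(theta); RM = disp * g * GZ
Step 1 — GZ = 0.99 * sin(21°) = 0.99 * 0.358368 = 0.354784 m
Step 2 — RM = 21474000 * 9.81 * 0.354784 ≈ 74739000 N·m (5 s.f.)

74739000 N·m


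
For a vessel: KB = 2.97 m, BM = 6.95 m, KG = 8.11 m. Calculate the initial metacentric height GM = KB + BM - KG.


Formula: GM = KB + BM - KG
Step 1 — KM = KB + BM = 2.97 + 6.95 = 9.92 m
Step 2 — GM = KM - KG = 9.92 - 8.11 = 1.81 m

1.81 m


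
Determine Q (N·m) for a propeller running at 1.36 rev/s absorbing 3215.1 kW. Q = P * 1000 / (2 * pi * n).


Formula: Q = P_W / (2 * pi * n)
Step 1 — P_W = 3215.1 kW * 1000 = 3215100.0 W
Step 2 — 2 * pi * n = 2 * pi * 1.36 = 8.545132
Step 3 — Q = 3215100.0 / 8.545132 ≈ 376250 N·m (5 s.f.)

376250 N·m


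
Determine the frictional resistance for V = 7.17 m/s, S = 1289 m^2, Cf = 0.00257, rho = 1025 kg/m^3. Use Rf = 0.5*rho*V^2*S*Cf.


Formula: Rf = 0.5 * rho * V^2 * S * Cf
Step 1 — V^2 = 7.17^2 = 51.4089
Step 2 — 0.5 * rho * V^2 = 0.5 * 1025 * 51.4089 = 26347.06125
Step 3 — Rf = 26347.06125 * 1289 * 0.00257 ≈ 87281 N (5 s.f.)

87281 N


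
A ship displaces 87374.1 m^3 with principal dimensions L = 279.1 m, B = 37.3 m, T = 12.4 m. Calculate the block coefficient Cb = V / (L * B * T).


Formula: Cb = V / (L * B * T)
Step 1 — L * B * T = 279.1 * 37.3 * 12.4 = 129089.332 m^3
Step 2 — Cb = 87374.1 / 129089.332 ≈ 0.67685 (5 s.f.)

0.67685
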